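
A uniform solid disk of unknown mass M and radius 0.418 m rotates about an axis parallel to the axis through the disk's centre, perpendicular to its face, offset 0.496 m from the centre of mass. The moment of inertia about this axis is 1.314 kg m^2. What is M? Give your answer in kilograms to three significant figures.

3.94

I = I_cm + Md² = (1/2)MR² + Md² = M·[0.5·(0.418)² + (0.496)²] = M·0.33338.
So M = 1.314 / 0.33338 = 3.9415 kg.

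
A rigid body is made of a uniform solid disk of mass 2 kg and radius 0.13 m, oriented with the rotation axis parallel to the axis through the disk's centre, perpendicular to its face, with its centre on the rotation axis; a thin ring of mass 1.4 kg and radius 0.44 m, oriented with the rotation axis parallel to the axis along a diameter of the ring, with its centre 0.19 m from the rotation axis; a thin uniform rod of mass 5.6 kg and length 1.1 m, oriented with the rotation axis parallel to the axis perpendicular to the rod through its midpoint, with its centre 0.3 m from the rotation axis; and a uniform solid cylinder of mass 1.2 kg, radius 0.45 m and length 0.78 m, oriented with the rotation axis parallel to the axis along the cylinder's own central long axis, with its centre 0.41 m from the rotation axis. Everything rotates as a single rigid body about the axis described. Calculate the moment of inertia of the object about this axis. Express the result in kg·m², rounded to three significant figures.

Solid disk: I_cm = (1/2)MR² = (1/2)(2)(0.13)² = 0.0169 kg·m²; axis through the centre, so I = 0.0169 kg·m².
Thin ring: I_cm = (1/2)MR² = (1/2)(1.4)(0.44)² = 0.13552 kg·m²; centre at d = 0.19 m, so the parallel axis theorem gives I = 0.13552 + (1.4)(0.19)² = 0.18606 kg·m².
Thin rod: I_cm = (1/12)ML² = (1/12)(5.6)(1.1)² = 0.56467 kg·m²; centre at d = 0.3 m, so the parallel axis theorem gives I = 0.56467 + (5.6)(0.3)² = 1.0687 kg·m².
Solid cylinder: I_cm = (1/2)MR² = (1/2)(1.2)(0.45)² = 0.1215 kg·m²; centre at d = 0.41 m, so the parallel axis theorem gives I = 0.1215 + (1.2)(0.41)² = 0.32322 kg·m².
Total I = 0.0169 + 0.18606 + 1.0687 + 0.32322 = 1.5948 kg·m².

1.59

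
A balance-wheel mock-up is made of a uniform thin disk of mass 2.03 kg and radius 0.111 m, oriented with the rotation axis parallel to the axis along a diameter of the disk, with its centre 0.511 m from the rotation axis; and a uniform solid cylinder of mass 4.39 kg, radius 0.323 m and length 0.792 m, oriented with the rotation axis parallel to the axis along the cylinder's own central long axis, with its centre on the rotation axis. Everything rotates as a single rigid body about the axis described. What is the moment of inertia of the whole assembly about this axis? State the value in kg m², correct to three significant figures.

Thin disk: I_cm = (1/4)MR² = (1/4)(2.03)(0.111)² = 0.0062529 kg m²; centre at d = 0.511 m, so I = I_cm + Md² gives I = 0.0062529 + (2.03)(0.511)² = 0.53633 kg m².
Solid cylinder: I_cm = (1/2)MR² = (1/2)(4.39)(0.323)² = 0.229 kg m²; axis through the centre, so I = 0.229 kg m².
Total I = 0.53633 + 0.229 = 0.76533 kg m².

0.765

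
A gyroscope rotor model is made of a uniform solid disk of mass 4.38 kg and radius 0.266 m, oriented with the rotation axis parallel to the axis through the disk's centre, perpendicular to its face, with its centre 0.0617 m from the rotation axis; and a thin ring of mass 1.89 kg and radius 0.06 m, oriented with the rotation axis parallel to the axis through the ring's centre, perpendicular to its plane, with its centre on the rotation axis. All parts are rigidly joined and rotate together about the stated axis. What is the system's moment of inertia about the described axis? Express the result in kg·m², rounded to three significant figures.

0.178

Solid disk: I_cm = (1/2)MR² = (1/2)(4.38)(0.266)² = 0.15496 kg·m²; centre at d = 0.0617 m, so I = I_cm + Md² gives I = 0.15496 + (4.38)(0.0617)² = 0.17163 kg·m².
Thin ring: I_cm = MR² = (1.89)(0.06)² = 0.006804 kg·m²; axis through the centre, so I = 0.006804 kg·m².
Total I = 0.17163 + 0.006804 = 0.17843 kg·m².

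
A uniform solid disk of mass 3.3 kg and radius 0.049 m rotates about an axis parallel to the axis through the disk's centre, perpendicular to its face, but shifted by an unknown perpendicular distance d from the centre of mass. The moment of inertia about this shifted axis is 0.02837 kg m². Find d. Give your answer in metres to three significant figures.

About the centre-of-mass axis, I_cm = (1/2)MR² = (1/2)(3.3)(0.049)² = 0.0039617 kg m².
Parallel axis theorem: I = I_cm + Md², so Md² = 0.02837 − 0.0039617 = 0.024408 kg m².
d = √(0.024408 / 3.3) = 0.086003 m.

0.0860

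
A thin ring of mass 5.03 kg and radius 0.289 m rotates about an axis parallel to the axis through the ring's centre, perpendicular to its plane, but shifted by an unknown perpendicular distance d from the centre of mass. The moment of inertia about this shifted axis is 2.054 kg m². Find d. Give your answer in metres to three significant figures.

About the centre-of-mass axis, I_cm = MR² = (5.03)(0.289)² = 0.42011 kg m².
Parallel axis theorem: I = I_cm + Md², so Md² = 2.054 − 0.42011 = 1.6339 kg m².
d = √(1.6339 / 5.03) = 0.56994 m.

0.570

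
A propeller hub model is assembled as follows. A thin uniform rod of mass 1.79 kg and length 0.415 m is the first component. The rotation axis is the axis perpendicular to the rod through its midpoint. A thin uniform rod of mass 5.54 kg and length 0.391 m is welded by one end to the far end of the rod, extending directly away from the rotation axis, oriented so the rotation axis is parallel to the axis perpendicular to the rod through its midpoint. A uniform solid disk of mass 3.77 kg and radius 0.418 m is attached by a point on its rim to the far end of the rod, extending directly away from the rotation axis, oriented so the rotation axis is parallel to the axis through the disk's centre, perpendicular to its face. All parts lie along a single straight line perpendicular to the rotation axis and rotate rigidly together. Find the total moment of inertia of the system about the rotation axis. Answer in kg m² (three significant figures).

5.22

Thin rod: I_cm = (1/12)ML² = (1/12)(1.79)(0.415)² = 0.02569 kg m²; axis through the centre, so I = 0.02569 kg m².
Thin rod: I_cm = (1/12)ML² = (1/12)(5.54)(0.391)² = 0.07058 kg m²; centre at d = 0.2075 + 0.1955 = 0.403 m, so the parallel axis theorem gives I = 0.07058 + (5.54)(0.403)² = 0.97033 kg m².
Solid disk: I_cm = (1/2)MR² = (1/2)(3.77)(0.418)² = 0.32935 kg m²; centre at d = 0.2075 + 0.1955 + 0.1955 + 0.418 = 1.0165 m, so the parallel axis theorem gives I = 0.32935 + (3.77)(1.0165)² = 4.2248 kg m².
Total I = 0.02569 + 0.97033 + 4.2248 = 5.2208 kg m².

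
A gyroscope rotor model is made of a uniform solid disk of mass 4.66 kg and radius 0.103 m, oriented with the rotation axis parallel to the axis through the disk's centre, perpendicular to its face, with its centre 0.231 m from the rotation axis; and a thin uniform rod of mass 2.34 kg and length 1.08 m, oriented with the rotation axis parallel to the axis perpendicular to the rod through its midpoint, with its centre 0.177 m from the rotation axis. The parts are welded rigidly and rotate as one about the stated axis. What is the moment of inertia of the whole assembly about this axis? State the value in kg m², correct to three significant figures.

Solid disk: I_cm = (1/2)MR² = (1/2)(4.66)(0.103)² = 0.024719 kg m²; centre at d = 0.231 m, so the parallel axis theorem gives I = 0.024719 + (4.66)(0.231)² = 0.27338 kg m².
Thin rod: I_cm = (1/12)ML² = (1/12)(2.34)(1.08)² = 0.22745 kg m²; centre at d = 0.177 m, so the parallel axis theorem gives I = 0.22745 + (2.34)(0.177)² = 0.30076 kg m².
Total I = 0.27338 + 0.30076 = 0.57414 kg m².

0.574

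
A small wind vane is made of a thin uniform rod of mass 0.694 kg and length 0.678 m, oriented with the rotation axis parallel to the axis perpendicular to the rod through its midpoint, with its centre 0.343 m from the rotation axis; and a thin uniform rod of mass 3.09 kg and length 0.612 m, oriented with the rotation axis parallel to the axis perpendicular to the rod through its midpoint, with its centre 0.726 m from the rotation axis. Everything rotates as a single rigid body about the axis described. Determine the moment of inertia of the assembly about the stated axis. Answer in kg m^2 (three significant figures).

Thin rod: I_cm = (1/12)ML² = (1/12)(0.694)(0.678)² = 0.026585 kg m^2; centre at d = 0.343 m, so I = I_cm + Md² gives I = 0.026585 + (0.694)(0.343)² = 0.10823 kg m^2.
Thin rod: I_cm = (1/12)ML² = (1/12)(3.09)(0.612)² = 0.096445 kg m^2; centre at d = 0.726 m, so I = I_cm + Md² gives I = 0.096445 + (3.09)(0.726)² = 1.7251 kg m^2.
Total I = 0.10823 + 1.7251 = 1.8333 kg m^2.

1.83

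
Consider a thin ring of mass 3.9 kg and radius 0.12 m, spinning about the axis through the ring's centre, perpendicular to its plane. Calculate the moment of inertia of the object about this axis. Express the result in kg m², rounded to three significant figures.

I_cm = MR² = (3.9)(0.12)² = 0.05616 kg m²; axis through the centre, so I = 0.05616 kg m².

0.0562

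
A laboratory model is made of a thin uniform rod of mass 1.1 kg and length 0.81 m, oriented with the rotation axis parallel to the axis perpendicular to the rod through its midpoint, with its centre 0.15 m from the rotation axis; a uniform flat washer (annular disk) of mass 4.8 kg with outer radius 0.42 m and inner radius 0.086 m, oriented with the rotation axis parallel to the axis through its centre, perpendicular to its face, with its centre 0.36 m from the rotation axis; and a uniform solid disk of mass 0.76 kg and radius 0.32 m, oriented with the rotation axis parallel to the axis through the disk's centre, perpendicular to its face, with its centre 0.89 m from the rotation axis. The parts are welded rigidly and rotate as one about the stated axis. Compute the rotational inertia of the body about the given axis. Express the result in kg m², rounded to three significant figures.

Thin rod: I_cm = (1/12)ML² = (1/12)(1.1)(0.81)² = 0.060143 kg m²; centre at d = 0.15 m, so I = I_cm + Md² gives I = 0.060143 + (1.1)(0.15)² = 0.084893 kg m².
Annular disk: I_cm = (1/2)M(R²+r²) = (1/2)(4.8)[(0.42)² + (0.086)²] = 0.44111 kg m²; centre at d = 0.36 m, so I = I_cm + Md² gives I = 0.44111 + (4.8)(0.36)² = 1.0632 kg m².
Solid disk: I_cm = (1/2)MR² = (1/2)(0.76)(0.32)² = 0.038912 kg m²; centre at d = 0.89 m, so I = I_cm + Md² gives I = 0.038912 + (0.76)(0.89)² = 0.64091 kg m².
Total I = 0.084893 + 1.0632 + 0.64091 = 1.789 kg m².

1.79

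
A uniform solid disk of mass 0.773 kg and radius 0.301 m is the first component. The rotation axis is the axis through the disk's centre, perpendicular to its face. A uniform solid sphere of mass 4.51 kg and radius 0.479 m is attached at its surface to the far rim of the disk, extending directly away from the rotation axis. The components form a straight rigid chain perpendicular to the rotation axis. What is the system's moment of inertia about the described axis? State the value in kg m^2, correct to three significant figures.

3.19

Solid disk: I_cm = (1/2)MR² = (1/2)(0.773)(0.301)² = 0.035017 kg m^2; axis through the centre, so I = 0.035017 kg m^2.
Solid sphere: I_cm = (2/5)MR² = (2/5)(4.51)(0.479)² = 0.41391 kg m^2; centre at d = 0.301 + 0.479 = 0.78 m, so the parallel axis theorem gives I = 0.41391 + (4.51)(0.78)² = 3.1578 kg m^2.
Total I = 0.035017 + 3.1578 = 3.1928 kg m^2.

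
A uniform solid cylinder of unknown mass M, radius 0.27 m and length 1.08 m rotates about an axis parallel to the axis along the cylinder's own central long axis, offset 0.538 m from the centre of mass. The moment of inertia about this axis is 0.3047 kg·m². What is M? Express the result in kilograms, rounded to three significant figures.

0.935

I = I_cm + Md² = (1/2)MR² + Md² = M·[0.5·(0.27)² + (0.538)²] = M·0.32589.
So M = 0.3047 / 0.32589 = 0.93497 kg.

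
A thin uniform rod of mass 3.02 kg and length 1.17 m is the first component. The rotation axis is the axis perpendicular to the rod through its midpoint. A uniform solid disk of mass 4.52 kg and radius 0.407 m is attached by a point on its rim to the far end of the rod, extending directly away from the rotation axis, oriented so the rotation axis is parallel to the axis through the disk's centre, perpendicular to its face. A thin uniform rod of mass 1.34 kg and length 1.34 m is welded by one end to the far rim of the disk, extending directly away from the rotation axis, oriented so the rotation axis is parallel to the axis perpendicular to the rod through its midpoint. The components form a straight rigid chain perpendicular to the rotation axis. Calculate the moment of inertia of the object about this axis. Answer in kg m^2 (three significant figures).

11.1

Thin rod: I_cm = (1/12)ML² = (1/12)(3.02)(1.17)² = 0.34451 kg m^2; axis through the centre, so I = 0.34451 kg m^2.
Solid disk: I_cm = (1/2)MR² = (1/2)(4.52)(0.407)² = 0.37437 kg m^2; centre at d = 0.585 + 0.407 = 0.992 m, so the parallel axis theorem gives I = 0.37437 + (4.52)(0.992)² = 4.8223 kg m^2.
Thin rod: I_cm = (1/12)ML² = (1/12)(1.34)(1.34)² = 0.20051 kg m^2; centre at d = 0.585 + 0.407 + 0.407 + 0.67 = 2.069 m, so the parallel axis theorem gives I = 0.20051 + (1.34)(2.069)² = 5.9367 kg m^2.
Total I = 0.34451 + 4.8223 + 5.9367 = 11.104 kg m^2.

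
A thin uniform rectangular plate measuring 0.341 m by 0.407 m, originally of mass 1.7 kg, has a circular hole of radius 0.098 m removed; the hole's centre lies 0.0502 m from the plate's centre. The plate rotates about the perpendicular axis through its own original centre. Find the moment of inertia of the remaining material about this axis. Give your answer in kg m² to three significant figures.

0.0372

Unpierced body about its centre: I₀ = (1/12)M(a²+b²) = (1/12)(1.7)[(0.341)² + (0.407)²] = 0.03994 kg m².
The removed disk has mass m = M·πr²/(ab) = (1.7)·π(0.098)²/(0.341·0.407) = 0.36957 kg (same uniform areal density).
Its moment of inertia about the rotation axis (parallel-axis theorem): I_hole = (1/2)mr² + md² = (1/2)(0.36957)(0.098)² + (0.36957)(0.0502)² = 0.002706 kg m².
Treating the hole as negative mass, I = I₀ − I_hole = 0.03994 − 0.002706 = 0.037234 kg m².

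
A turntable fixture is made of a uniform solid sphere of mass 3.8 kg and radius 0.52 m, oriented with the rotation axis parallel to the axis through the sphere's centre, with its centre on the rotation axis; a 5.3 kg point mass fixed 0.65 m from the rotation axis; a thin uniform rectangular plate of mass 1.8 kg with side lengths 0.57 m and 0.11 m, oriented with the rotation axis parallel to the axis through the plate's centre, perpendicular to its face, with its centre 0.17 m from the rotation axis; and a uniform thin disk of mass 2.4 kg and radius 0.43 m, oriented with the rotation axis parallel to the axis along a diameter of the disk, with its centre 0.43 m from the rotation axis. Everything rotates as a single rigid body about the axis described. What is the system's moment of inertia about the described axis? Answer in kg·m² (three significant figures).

3.31

Solid sphere: I_cm = (2/5)MR² = (2/5)(3.8)(0.52)² = 0.41101 kg·m²; axis through the centre, so I = 0.41101 kg·m².
Point mass: I_cm = 0; centre at d = 0.65 m, so I = I_cm + Md² gives I = 0 + (5.3)(0.65)² = 2.2393 kg·m².
Rectangular plate: I_cm = (1/12)M(a²+b²) = (1/12)(1.8)[(0.57)² + (0.11)²] = 0.05055 kg·m²; centre at d = 0.17 m, so I = I_cm + Md² gives I = 0.05055 + (1.8)(0.17)² = 0.10257 kg·m².
Thin disk: I_cm = (1/4)MR² = (1/4)(2.4)(0.43)² = 0.11094 kg·m²; centre at d = 0.43 m, so I = I_cm + Md² gives I = 0.11094 + (2.4)(0.43)² = 0.5547 kg·m².
Total I = 0.41101 + 2.2393 + 0.10257 + 0.5547 = 3.3075 kg·m².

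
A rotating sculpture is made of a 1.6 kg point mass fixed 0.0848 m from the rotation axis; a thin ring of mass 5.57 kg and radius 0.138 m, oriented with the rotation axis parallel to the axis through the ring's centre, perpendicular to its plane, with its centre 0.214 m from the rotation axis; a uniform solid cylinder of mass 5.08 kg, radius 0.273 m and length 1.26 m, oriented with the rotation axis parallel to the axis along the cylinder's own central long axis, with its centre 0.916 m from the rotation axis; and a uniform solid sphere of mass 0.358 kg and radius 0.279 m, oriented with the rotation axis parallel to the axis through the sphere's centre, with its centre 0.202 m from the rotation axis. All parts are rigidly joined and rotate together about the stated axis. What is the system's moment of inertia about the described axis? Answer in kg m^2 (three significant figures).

4.85

Point mass: I_cm = 0; centre at d = 0.0848 m, so I = I_cm + Md² gives I = 0 + (1.6)(0.0848)² = 0.011506 kg m^2.
Thin ring: I_cm = MR² = (5.57)(0.138)² = 0.10608 kg m^2; centre at d = 0.214 m, so I = I_cm + Md² gives I = 0.10608 + (5.57)(0.214)² = 0.36116 kg m^2.
Solid cylinder: I_cm = (1/2)MR² = (1/2)(5.08)(0.273)² = 0.1893 kg m^2; centre at d = 0.916 m, so I = I_cm + Md² gives I = 0.1893 + (5.08)(0.916)² = 4.4517 kg m^2.
Solid sphere: I_cm = (2/5)MR² = (2/5)(0.358)(0.279)² = 0.011147 kg m^2; centre at d = 0.202 m, so I = I_cm + Md² gives I = 0.011147 + (0.358)(0.202)² = 0.025755 kg m^2.
Total I = 0.011506 + 0.36116 + 4.4517 + 0.025755 = 4.8501 kg m^2.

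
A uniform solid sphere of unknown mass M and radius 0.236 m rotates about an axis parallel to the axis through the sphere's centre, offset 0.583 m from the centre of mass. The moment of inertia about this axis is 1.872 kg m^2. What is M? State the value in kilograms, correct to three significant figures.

I = I_cm + Md² = (2/5)MR² + Md² = M·[0.4·(0.236)² + (0.583)²] = M·0.36217.
So M = 1.872 / 0.36217 = 5.1689 kg.

5.17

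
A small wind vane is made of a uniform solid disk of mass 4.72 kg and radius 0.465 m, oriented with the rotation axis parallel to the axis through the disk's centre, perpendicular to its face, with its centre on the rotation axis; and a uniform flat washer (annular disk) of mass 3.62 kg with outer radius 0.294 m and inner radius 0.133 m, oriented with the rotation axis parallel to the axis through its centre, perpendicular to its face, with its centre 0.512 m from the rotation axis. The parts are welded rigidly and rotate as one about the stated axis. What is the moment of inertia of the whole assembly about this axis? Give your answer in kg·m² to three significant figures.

Solid disk: I_cm = (1/2)MR² = (1/2)(4.72)(0.465)² = 0.51029 kg·m²; axis through the centre, so I = 0.51029 kg·m².
Annular disk: I_cm = (1/2)M(R²+r²) = (1/2)(3.62)[(0.294)² + (0.133)²] = 0.18847 kg·m²; centre at d = 0.512 m, so the parallel axis theorem gives I = 0.18847 + (3.62)(0.512)² = 1.1374 kg·m².
Total I = 0.51029 + 1.1374 = 1.6477 kg·m².

1.65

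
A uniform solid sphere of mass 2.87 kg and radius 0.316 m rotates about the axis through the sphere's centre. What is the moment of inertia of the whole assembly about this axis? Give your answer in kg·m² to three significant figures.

0.115

I_cm = (2/5)MR² = (2/5)(2.87)(0.316)² = 0.11463 kg·m²; axis through the centre, so I = 0.11463 kg·m².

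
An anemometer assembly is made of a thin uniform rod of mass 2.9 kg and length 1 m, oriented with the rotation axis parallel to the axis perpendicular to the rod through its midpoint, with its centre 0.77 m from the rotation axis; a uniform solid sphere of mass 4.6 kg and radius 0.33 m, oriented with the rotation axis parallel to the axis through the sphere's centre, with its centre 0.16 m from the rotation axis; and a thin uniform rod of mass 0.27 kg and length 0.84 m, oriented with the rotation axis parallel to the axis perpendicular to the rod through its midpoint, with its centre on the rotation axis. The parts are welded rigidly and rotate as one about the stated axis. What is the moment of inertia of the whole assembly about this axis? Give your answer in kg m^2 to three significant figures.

2.30

Thin rod: I_cm = (1/12)ML² = (1/12)(2.9)(1)² = 0.24167 kg m^2; centre at d = 0.77 m, so I = I_cm + Md² gives I = 0.24167 + (2.9)(0.77)² = 1.9611 kg m^2.
Solid sphere: I_cm = (2/5)MR² = (2/5)(4.6)(0.33)² = 0.20038 kg m^2; centre at d = 0.16 m, so I = I_cm + Md² gives I = 0.20038 + (4.6)(0.16)² = 0.31814 kg m^2.
Thin rod: I_cm = (1/12)ML² = (1/12)(0.27)(0.84)² = 0.015876 kg m^2; axis through the centre, so I = 0.015876 kg m^2.
Total I = 1.9611 + 0.31814 + 0.015876 = 2.2951 kg m^2.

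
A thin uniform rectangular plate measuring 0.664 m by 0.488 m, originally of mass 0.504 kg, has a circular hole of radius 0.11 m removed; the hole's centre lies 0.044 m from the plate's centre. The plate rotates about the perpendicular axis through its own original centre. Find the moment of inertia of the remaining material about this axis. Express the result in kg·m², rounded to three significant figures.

Unpierced body about its centre: I₀ = (1/12)M(a²+b²) = (1/12)(0.504)[(0.664)² + (0.488)²] = 0.02852 kg·m².
The removed disk has mass m = M·πr²/(ab) = (0.504)·π(0.11)²/(0.664·0.488) = 0.059126 kg (same uniform areal density).
Its moment of inertia about the rotation axis (parallel-axis theorem): I_hole = (1/2)mr² + md² = (1/2)(0.059126)(0.11)² + (0.059126)(0.044)² = 0.00047218 kg·m².
Treating the hole as negative mass, I = I₀ − I_hole = 0.02852 − 0.00047218 = 0.028048 kg·m².

0.0280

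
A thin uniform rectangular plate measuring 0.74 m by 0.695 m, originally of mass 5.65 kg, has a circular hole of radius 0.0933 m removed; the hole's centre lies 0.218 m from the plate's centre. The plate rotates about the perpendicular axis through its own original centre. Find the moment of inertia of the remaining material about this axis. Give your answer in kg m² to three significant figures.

0.470

Unpierced body about its centre: I₀ = (1/12)M(a²+b²) = (1/12)(5.65)[(0.74)² + (0.695)²] = 0.48525 kg m².
The removed disk has mass m = M·πr²/(ab) = (5.65)·π(0.0933)²/(0.74·0.695) = 0.30043 kg (same uniform areal density).
Its moment of inertia about the rotation axis (parallel-axis theorem): I_hole = (1/2)mr² + md² = (1/2)(0.30043)(0.0933)² + (0.30043)(0.218)² = 0.015585 kg m².
Treating the hole as negative mass, I = I₀ − I_hole = 0.48525 − 0.015585 = 0.46967 kg m².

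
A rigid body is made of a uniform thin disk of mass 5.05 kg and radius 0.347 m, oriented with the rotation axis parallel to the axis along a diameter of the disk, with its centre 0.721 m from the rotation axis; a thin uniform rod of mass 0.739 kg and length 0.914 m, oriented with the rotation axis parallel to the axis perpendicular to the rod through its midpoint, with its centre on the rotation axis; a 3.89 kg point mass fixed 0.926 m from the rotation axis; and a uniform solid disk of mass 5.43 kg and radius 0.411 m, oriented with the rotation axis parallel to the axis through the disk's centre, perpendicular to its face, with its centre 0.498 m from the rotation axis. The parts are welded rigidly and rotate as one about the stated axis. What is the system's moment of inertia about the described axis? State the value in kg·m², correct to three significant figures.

7.97

Thin disk: I_cm = (1/4)MR² = (1/4)(5.05)(0.347)² = 0.15202 kg·m²; centre at d = 0.721 m, so I = I_cm + Md² gives I = 0.15202 + (5.05)(0.721)² = 2.7772 kg·m².
Thin rod: I_cm = (1/12)ML² = (1/12)(0.739)(0.914)² = 0.051446 kg·m²; axis through the centre, so I = 0.051446 kg·m².
Point mass: I_cm = 0; centre at d = 0.926 m, so I = I_cm + Md² gives I = 0 + (3.89)(0.926)² = 3.3356 kg·m².
Solid disk: I_cm = (1/2)MR² = (1/2)(5.43)(0.411)² = 0.45862 kg·m²; centre at d = 0.498 m, so I = I_cm + Md² gives I = 0.45862 + (5.43)(0.498)² = 1.8053 kg·m².
Total I = 2.7772 + 0.051446 + 3.3356 + 1.8053 = 7.9695 kg·m².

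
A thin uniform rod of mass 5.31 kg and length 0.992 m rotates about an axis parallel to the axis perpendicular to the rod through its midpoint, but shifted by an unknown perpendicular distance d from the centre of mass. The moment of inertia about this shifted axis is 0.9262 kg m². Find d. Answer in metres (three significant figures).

0.304

About the centre-of-mass axis, I_cm = (1/12)ML² = (1/12)(5.31)(0.992)² = 0.43545 kg m².
Parallel axis theorem: I = I_cm + Md², so Md² = 0.9262 − 0.43545 = 0.49075 kg m².
d = √(0.49075 / 5.31) = 0.30401 m.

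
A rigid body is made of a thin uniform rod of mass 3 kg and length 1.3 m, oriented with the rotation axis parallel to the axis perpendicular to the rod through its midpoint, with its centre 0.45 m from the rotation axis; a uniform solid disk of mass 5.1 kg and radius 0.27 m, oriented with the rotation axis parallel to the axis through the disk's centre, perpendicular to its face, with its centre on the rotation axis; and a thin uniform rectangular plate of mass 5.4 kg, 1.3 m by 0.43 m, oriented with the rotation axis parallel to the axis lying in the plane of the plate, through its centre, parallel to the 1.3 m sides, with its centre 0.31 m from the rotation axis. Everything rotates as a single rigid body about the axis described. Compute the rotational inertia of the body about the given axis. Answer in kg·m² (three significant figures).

Thin rod: I_cm = (1/12)ML² = (1/12)(3)(1.3)² = 0.4225 kg·m²; centre at d = 0.45 m, so I = I_cm + Md² gives I = 0.4225 + (3)(0.45)² = 1.03 kg·m².
Solid disk: I_cm = (1/2)MR² = (1/2)(5.1)(0.27)² = 0.1859 kg·m²; axis through the centre, so I = 0.1859 kg·m².
Rectangular plate: I_cm = (1/12)Mb² = (1/12)(5.4)(0.43)² = 0.083205 kg·m²; centre at d = 0.31 m, so I = I_cm + Md² gives I = 0.083205 + (5.4)(0.31)² = 0.60215 kg·m².
Total I = 1.03 + 0.1859 + 0.60215 = 1.818 kg·m².

1.82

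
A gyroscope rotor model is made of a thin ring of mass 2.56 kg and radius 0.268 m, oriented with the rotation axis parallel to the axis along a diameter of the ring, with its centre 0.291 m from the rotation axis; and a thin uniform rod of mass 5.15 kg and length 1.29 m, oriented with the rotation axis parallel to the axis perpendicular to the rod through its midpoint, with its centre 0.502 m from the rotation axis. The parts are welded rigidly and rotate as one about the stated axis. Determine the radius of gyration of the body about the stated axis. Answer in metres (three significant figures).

0.549

Thin ring: I_cm = (1/2)MR² = (1/2)(2.56)(0.268)² = 0.091935 kg·m²; centre at d = 0.291 m, so I = I_cm + Md² gives I = 0.091935 + (2.56)(0.291)² = 0.30872 kg·m².
Thin rod: I_cm = (1/12)ML² = (1/12)(5.15)(1.29)² = 0.71418 kg·m²; centre at d = 0.502 m, so I = I_cm + Md² gives I = 0.71418 + (5.15)(0.502)² = 2.012 kg·m².
Total I = 2.3207 kg·m²; total mass M = 7.71 kg.
k = √(I/M) = √(2.3207/7.71) = 0.54864 m.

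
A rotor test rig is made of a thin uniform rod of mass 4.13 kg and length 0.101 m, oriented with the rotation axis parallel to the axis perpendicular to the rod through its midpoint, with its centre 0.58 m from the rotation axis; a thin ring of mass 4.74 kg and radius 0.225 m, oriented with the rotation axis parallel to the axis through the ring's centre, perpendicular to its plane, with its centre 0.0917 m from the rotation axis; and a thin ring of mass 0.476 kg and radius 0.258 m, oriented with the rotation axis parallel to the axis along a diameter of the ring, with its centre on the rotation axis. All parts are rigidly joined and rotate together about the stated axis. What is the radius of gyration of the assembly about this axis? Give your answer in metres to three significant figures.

Thin rod: I_cm = (1/12)ML² = (1/12)(4.13)(0.101)² = 0.0035108 kg m^2; centre at d = 0.58 m, so the parallel axis theorem gives I = 0.0035108 + (4.13)(0.58)² = 1.3928 kg m^2.
Thin ring: I_cm = MR² = (4.74)(0.225)² = 0.23996 kg m^2; centre at d = 0.0917 m, so the parallel axis theorem gives I = 0.23996 + (4.74)(0.0917)² = 0.27982 kg m^2.
Thin ring: I_cm = (1/2)MR² = (1/2)(0.476)(0.258)² = 0.015842 kg m^2; axis through the centre, so I = 0.015842 kg m^2.
Total I = 1.6885 kg m^2; total mass M = 9.346 kg.
k = √(I/M) = √(1.6885/9.346) = 0.42505 m.

0.425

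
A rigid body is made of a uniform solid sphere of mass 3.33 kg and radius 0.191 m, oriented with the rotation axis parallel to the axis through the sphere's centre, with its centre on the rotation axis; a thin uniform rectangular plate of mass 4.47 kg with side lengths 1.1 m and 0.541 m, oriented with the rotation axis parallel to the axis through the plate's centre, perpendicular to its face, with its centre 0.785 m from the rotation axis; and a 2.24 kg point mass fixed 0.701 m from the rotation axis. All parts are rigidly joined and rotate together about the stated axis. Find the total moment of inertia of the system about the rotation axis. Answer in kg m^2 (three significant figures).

4.46

Solid sphere: I_cm = (2/5)MR² = (2/5)(3.33)(0.191)² = 0.048593 kg m^2; axis through the centre, so I = 0.048593 kg m^2.
Rectangular plate: I_cm = (1/12)M(a²+b²) = (1/12)(4.47)[(1.1)² + (0.541)²] = 0.55975 kg m^2; centre at d = 0.785 m, so I = I_cm + Md² gives I = 0.55975 + (4.47)(0.785)² = 3.3143 kg m^2.
Point mass: I_cm = 0; centre at d = 0.701 m, so I = I_cm + Md² gives I = 0 + (2.24)(0.701)² = 1.1007 kg m^2.
Total I = 0.048593 + 3.3143 + 1.1007 = 4.4636 kg m^2.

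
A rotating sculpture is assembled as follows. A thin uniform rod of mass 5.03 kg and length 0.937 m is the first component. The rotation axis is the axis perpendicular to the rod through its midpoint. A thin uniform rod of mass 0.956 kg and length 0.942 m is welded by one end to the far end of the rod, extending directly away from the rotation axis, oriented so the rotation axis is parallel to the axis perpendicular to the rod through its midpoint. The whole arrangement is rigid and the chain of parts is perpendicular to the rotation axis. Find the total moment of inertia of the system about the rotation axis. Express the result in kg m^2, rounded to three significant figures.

Thin rod: I_cm = (1/12)ML² = (1/12)(5.03)(0.937)² = 0.36802 kg m^2; axis through the centre, so I = 0.36802 kg m^2.
Thin rod: I_cm = (1/12)ML² = (1/12)(0.956)(0.942)² = 0.070693 kg m^2; centre at d = 0.4685 + 0.471 = 0.9395 m, so I = I_cm + Md² gives I = 0.070693 + (0.956)(0.9395)² = 0.91452 kg m^2.
Total I = 0.36802 + 0.91452 = 1.2825 kg m^2.

1.28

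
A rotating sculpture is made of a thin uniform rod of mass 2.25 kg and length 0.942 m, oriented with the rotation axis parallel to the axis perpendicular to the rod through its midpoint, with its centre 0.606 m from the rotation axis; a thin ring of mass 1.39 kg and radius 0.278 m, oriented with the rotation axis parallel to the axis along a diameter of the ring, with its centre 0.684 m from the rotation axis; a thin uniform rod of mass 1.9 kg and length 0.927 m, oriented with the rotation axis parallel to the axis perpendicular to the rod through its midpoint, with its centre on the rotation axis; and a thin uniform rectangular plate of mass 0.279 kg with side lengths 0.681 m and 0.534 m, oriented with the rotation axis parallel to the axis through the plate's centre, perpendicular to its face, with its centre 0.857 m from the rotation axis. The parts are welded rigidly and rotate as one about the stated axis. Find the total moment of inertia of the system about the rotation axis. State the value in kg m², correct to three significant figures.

2.06

Thin rod: I_cm = (1/12)ML² = (1/12)(2.25)(0.942)² = 0.16638 kg m²; centre at d = 0.606 m, so the parallel axis theorem gives I = 0.16638 + (2.25)(0.606)² = 0.99266 kg m².
Thin ring: I_cm = (1/2)MR² = (1/2)(1.39)(0.278)² = 0.053712 kg m²; centre at d = 0.684 m, so the parallel axis theorem gives I = 0.053712 + (1.39)(0.684)² = 0.70403 kg m².
Thin rod: I_cm = (1/12)ML² = (1/12)(1.9)(0.927)² = 0.13606 kg m²; axis through the centre, so I = 0.13606 kg m².
Rectangular plate: I_cm = (1/12)M(a²+b²) = (1/12)(0.279)[(0.681)² + (0.534)²] = 0.017412 kg m²; centre at d = 0.857 m, so the parallel axis theorem gives I = 0.017412 + (0.279)(0.857)² = 0.22232 kg m².
Total I = 0.99266 + 0.70403 + 0.13606 + 0.22232 = 2.0551 kg m².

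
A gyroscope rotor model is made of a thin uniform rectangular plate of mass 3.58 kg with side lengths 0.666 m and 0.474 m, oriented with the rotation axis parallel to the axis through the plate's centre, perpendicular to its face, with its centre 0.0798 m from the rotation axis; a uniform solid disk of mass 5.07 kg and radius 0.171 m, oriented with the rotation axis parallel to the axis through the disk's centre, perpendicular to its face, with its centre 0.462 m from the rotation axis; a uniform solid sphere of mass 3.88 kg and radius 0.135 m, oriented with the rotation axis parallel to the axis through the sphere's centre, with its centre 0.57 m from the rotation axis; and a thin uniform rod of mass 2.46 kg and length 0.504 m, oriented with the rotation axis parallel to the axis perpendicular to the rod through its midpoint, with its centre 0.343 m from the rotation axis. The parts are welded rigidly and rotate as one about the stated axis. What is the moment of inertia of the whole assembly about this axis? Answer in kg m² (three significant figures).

Rectangular plate: I_cm = (1/12)M(a²+b²) = (1/12)(3.58)[(0.666)² + (0.474)²] = 0.19936 kg m²; centre at d = 0.0798 m, so the parallel axis theorem gives I = 0.19936 + (3.58)(0.0798)² = 0.22215 kg m².
Solid disk: I_cm = (1/2)MR² = (1/2)(5.07)(0.171)² = 0.074126 kg m²; centre at d = 0.462 m, so the parallel axis theorem gives I = 0.074126 + (5.07)(0.462)² = 1.1563 kg m².
Solid sphere: I_cm = (2/5)MR² = (2/5)(3.88)(0.135)² = 0.028285 kg m²; centre at d = 0.57 m, so the parallel axis theorem gives I = 0.028285 + (3.88)(0.57)² = 1.2889 kg m².
Thin rod: I_cm = (1/12)ML² = (1/12)(2.46)(0.504)² = 0.052073 kg m²; centre at d = 0.343 m, so the parallel axis theorem gives I = 0.052073 + (2.46)(0.343)² = 0.34149 kg m².
Total I = 0.22215 + 1.1563 + 1.2889 + 0.34149 = 3.0088 kg m².

3.01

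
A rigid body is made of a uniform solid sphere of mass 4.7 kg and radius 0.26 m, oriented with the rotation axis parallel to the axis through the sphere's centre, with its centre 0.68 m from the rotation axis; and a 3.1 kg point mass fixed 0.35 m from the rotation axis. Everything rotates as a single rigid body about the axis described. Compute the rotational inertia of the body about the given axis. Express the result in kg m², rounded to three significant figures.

2.68

Solid sphere: I_cm = (2/5)MR² = (2/5)(4.7)(0.26)² = 0.12709 kg m²; centre at d = 0.68 m, so I = I_cm + Md² gives I = 0.12709 + (4.7)(0.68)² = 2.3004 kg m².
Point mass: I_cm = 0; centre at d = 0.35 m, so I = I_cm + Md² gives I = 0 + (3.1)(0.35)² = 0.37975 kg m².
Total I = 2.3004 + 0.37975 = 2.6801 kg m².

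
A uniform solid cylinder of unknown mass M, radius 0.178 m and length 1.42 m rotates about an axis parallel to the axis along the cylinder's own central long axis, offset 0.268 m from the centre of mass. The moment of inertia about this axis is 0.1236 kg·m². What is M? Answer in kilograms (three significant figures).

I = I_cm + Md² = (1/2)MR² + Md² = M·[0.5·(0.178)² + (0.268)²] = M·0.087666.
So M = 0.1236 / 0.087666 = 1.4099 kg.

1.41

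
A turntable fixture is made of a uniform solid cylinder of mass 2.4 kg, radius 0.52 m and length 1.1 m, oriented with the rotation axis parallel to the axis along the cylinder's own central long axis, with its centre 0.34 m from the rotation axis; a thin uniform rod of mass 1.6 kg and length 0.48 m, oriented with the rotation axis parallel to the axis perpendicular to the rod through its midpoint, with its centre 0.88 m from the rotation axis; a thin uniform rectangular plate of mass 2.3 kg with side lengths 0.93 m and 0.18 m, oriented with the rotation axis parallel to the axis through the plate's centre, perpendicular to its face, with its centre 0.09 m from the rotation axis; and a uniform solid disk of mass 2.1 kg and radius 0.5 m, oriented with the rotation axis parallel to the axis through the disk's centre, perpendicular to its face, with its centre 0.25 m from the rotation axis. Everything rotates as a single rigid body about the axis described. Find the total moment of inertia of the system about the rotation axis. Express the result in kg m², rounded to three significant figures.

2.46

Solid cylinder: I_cm = (1/2)MR² = (1/2)(2.4)(0.52)² = 0.32448 kg m²; centre at d = 0.34 m, so I = I_cm + Md² gives I = 0.32448 + (2.4)(0.34)² = 0.60192 kg m².
Thin rod: I_cm = (1/12)ML² = (1/12)(1.6)(0.48)² = 0.03072 kg m²; centre at d = 0.88 m, so I = I_cm + Md² gives I = 0.03072 + (1.6)(0.88)² = 1.2698 kg m².
Rectangular plate: I_cm = (1/12)M(a²+b²) = (1/12)(2.3)[(0.93)² + (0.18)²] = 0.17198 kg m²; centre at d = 0.09 m, so I = I_cm + Md² gives I = 0.17198 + (2.3)(0.09)² = 0.19061 kg m².
Solid disk: I_cm = (1/2)MR² = (1/2)(2.1)(0.5)² = 0.2625 kg m²; centre at d = 0.25 m, so I = I_cm + Md² gives I = 0.2625 + (2.1)(0.25)² = 0.39375 kg m².
Total I = 0.60192 + 1.2698 + 0.19061 + 0.39375 = 2.456 kg m².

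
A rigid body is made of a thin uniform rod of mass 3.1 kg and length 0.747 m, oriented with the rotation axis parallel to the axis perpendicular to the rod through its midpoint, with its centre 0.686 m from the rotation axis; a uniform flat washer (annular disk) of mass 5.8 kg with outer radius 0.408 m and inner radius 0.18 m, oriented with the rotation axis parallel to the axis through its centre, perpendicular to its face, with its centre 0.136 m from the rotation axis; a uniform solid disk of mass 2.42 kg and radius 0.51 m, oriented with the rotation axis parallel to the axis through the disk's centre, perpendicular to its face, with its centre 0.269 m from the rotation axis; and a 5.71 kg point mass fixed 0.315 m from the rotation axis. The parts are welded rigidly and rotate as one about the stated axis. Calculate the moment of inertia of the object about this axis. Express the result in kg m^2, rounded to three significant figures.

Thin rod: I_cm = (1/12)ML² = (1/12)(3.1)(0.747)² = 0.14415 kg m^2; centre at d = 0.686 m, so I = I_cm + Md² gives I = 0.14415 + (3.1)(0.686)² = 1.603 kg m^2.
Annular disk: I_cm = (1/2)M(R²+r²) = (1/2)(5.8)[(0.408)² + (0.18)²] = 0.57671 kg m^2; centre at d = 0.136 m, so I = I_cm + Md² gives I = 0.57671 + (5.8)(0.136)² = 0.68398 kg m^2.
Solid disk: I_cm = (1/2)MR² = (1/2)(2.42)(0.51)² = 0.31472 kg m^2; centre at d = 0.269 m, so I = I_cm + Md² gives I = 0.31472 + (2.42)(0.269)² = 0.48983 kg m^2.
Point mass: I_cm = 0; centre at d = 0.315 m, so I = I_cm + Md² gives I = 0 + (5.71)(0.315)² = 0.56657 kg m^2.
Total I = 1.603 + 0.68398 + 0.48983 + 0.56657 = 3.3434 kg m^2.

3.34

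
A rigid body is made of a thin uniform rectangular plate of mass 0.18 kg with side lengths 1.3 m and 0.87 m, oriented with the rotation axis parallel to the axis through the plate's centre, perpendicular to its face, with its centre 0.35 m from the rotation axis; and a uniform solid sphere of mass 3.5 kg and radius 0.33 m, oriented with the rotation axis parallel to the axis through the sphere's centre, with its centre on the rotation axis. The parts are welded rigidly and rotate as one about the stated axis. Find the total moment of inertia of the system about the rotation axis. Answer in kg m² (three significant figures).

Rectangular plate: I_cm = (1/12)M(a²+b²) = (1/12)(0.18)[(1.3)² + (0.87)²] = 0.036704 kg m²; centre at d = 0.35 m, so I = I_cm + Md² gives I = 0.036704 + (0.18)(0.35)² = 0.058754 kg m².
Solid sphere: I_cm = (2/5)MR² = (2/5)(3.5)(0.33)² = 0.15246 kg m²; axis through the centre, so I = 0.15246 kg m².
Total I = 0.058754 + 0.15246 = 0.21121 kg m².

0.211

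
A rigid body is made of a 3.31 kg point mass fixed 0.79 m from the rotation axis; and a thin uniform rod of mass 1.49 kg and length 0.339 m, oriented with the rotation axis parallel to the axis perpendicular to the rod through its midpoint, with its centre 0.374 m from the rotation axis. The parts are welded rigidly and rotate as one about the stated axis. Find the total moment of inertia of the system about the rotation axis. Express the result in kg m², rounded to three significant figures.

Point mass: I_cm = 0; centre at d = 0.79 m, so I = I_cm + Md² gives I = 0 + (3.31)(0.79)² = 2.0658 kg m².
Thin rod: I_cm = (1/12)ML² = (1/12)(1.49)(0.339)² = 0.014269 kg m²; centre at d = 0.374 m, so I = I_cm + Md² gives I = 0.014269 + (1.49)(0.374)² = 0.22268 kg m².
Total I = 2.0658 + 0.22268 = 2.2885 kg m².

2.29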